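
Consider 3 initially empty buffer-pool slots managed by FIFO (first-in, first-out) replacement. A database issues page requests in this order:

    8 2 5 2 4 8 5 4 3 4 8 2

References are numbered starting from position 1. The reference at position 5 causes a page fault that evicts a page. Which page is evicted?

8

pos 1: 8 → miss, frames (8)
pos 2: 2 → miss, frames (8 2)
pos 3: 5 → miss, frames (8 2 5)
pos 4: 2 → hit
pos 5: 4 → miss, evict 8, frames (2 5 4)
At position 5, page 8 is evicted.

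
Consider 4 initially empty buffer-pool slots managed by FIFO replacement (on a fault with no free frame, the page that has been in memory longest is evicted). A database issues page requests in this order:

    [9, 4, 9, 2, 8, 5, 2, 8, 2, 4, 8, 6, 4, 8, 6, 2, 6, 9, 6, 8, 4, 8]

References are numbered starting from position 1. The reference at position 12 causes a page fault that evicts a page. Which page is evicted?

4

pos 1: 9 → miss, frames (9)
pos 2: 4 → miss, frames (9 4)
pos 3: 9 → hit
pos 4: 2 → miss, frames (9 4 2)
pos 5: 8 → miss, frames (9 4 2 8)
pos 6: 5 → miss, evict 9, frames (4 2 8 5)
pos 7: 2 → hit
pos 8: 8 → hit
pos 9: 2 → hit
pos 10: 4 → hit
pos 11: 8 → hit
pos 12: 6 → miss, evict 4, frames (2 8 5 6)
At position 12, page 4 is evicted.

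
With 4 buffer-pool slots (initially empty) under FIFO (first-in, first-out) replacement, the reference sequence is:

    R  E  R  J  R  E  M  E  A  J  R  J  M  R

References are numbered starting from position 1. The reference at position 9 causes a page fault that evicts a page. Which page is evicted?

R

pos 1: R: fault, frames [R]
pos 2: E: fault, frames [R, E]
pos 3: R: hit
pos 4: J: fault, frames [R, E, J]
pos 5: R: hit
pos 6: E: hit
pos 7: M: fault, frames [R, E, J, M]
pos 8: E: hit
pos 9: A: fault, evict R, frames [E, J, M, A]
At position 9, page R is evicted.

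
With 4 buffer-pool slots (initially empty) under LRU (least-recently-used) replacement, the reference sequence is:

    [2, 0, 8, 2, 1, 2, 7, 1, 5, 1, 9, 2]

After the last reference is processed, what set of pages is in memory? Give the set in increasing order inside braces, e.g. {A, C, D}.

2 -> miss, frames (2)
0 -> miss, frames (2 0)
8 -> miss, frames (2 0 8)
2 -> hit
1 -> miss, frames (0 8 2 1)
2 -> hit
7 -> miss, evict 0, frames (8 1 2 7)
1 -> hit
5 -> miss, evict 8, frames (2 7 1 5)
1 -> hit
9 -> miss, evict 2, frames (7 5 1 9)
2 -> miss, evict 7, frames (5 1 9 2)

{1, 2, 5, 9}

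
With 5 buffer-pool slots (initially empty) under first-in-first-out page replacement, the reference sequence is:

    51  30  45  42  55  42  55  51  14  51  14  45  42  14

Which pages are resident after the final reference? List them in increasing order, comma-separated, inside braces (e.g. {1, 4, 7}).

51: fault, frames {51}
30: fault, frames {51,30}
45: fault, frames {51,30,45}
42: fault, frames {51,30,45,42}
55: fault, frames {51,30,45,42,55}
42: hit
55: hit
51: hit
14: fault, evict 51, frames {30,45,42,55,14}
51: fault, evict 30, frames {45,42,55,14,51}
14: hit
45: hit
42: hit
14: hit

{14, 42, 45, 51, 55}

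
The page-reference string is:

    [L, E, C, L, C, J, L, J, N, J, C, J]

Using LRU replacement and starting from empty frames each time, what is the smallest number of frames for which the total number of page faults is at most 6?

f=1: 12 faults
f=2: 8 faults
f=3: 6 faults
f=4: 5 faults
f=5: 5 faults
Smallest f with faults ≤ 6 is 3.

3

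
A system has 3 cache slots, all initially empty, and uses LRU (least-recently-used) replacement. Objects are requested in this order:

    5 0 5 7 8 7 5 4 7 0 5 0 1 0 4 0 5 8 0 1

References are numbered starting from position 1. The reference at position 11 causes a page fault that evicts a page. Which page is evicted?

4

pos 1: 5: fault, frames (5)
pos 2: 0: fault, frames (5 0)
pos 3: 5: hit
pos 4: 7: fault, frames (0 5 7)
pos 5: 8: fault, evict 0, frames (5 7 8)
pos 6: 7: hit
pos 7: 5: hit
pos 8: 4: fault, evict 8, frames (7 5 4)
pos 9: 7: hit
pos 10: 0: fault, evict 5, frames (4 7 0)
pos 11: 5: fault, evict 4, frames (7 0 5)
At position 11, page 4 is evicted.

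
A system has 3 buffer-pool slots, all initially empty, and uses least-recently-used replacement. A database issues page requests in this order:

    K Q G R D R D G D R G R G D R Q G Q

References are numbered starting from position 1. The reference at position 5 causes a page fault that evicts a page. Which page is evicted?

pos 1: K → fault, frames {K}
pos 2: Q → fault, frames {K,Q}
pos 3: G → fault, frames {K,Q,G}
pos 4: R → fault, evict K, frames {Q,G,R}
pos 5: D → fault, evict Q, frames {G,R,D}
At position 5, page Q is evicted.

Q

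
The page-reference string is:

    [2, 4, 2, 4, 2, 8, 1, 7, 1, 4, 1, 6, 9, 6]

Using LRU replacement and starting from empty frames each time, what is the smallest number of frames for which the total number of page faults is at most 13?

2

f=1: 14 faults
f=2: 8 faults
f=3: 8 faults
f=4: 8 faults
f=5: 7 faults
f=6: 7 faults
f=7: 7 faults
Smallest f with faults ≤ 13 is 2.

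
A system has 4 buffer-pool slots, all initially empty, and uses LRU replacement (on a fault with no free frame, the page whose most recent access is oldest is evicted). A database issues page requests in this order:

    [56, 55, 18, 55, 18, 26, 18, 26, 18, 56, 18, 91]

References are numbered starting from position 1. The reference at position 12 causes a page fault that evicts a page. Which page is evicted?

55

pos 1: 56 → miss, frames (56)
pos 2: 55 → miss, frames (56 55)
pos 3: 18 → miss, frames (56 55 18)
pos 4: 55 → hit
pos 5: 18 → hit
pos 6: 26 → miss, frames (56 55 18 26)
pos 7: 18 → hit
pos 8: 26 → hit
pos 9: 18 → hit
pos 10: 56 → hit
pos 11: 18 → hit
pos 12: 91 → miss, evict 55, frames (26 56 18 91)
At position 12, page 55 is evicted.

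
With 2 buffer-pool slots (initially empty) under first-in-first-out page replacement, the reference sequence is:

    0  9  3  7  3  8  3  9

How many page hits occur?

0: miss, frames (0)
9: miss, frames (0 9)
3: miss, evict 0, frames (9 3)
7: miss, evict 9, frames (3 7)
3: hit
8: miss, evict 3, frames (7 8)
3: miss, evict 7, frames (8 3)
9: miss, evict 8, frames (3 9)
Hits: 1.

1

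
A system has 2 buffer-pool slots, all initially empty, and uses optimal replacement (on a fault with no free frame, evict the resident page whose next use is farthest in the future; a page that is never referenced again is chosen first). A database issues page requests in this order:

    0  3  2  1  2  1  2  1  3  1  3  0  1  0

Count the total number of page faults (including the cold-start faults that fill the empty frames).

6

0: fault, frames (0)
3: fault, frames (0 3)
2: fault, evict 0, frames (3 2)
1: fault, evict 3, frames (2 1)
2: hit
1: hit
2: hit
1: hit
3: fault, evict 2, frames (1 3)
1: hit
3: hit
0: fault, evict 3, frames (1 0)
1: hit
0: hit
Page faults: 6.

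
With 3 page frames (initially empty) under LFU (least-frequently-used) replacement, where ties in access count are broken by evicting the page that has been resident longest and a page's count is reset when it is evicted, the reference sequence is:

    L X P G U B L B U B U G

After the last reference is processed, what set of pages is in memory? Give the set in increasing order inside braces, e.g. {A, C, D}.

L -> miss, frames (L)
X -> miss, frames (L X)
P -> miss, frames (L X P)
G -> miss, evict L, frames (X P G)
U -> miss, evict X, frames (P G U)
B -> miss, evict P, frames (G U B)
L -> miss, evict G, frames (U B L)
B -> hit
U -> hit
B -> hit
U -> hit
G -> miss, evict L, frames (U B G)

{B, G, U}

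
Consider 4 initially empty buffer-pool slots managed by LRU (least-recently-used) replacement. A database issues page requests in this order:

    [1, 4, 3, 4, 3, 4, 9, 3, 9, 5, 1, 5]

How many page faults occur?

1: miss, frames [1]
4: miss, frames [1, 4]
3: miss, frames [1, 4, 3]
4: hit
3: hit
4: hit
9: miss, frames [1, 3, 4, 9]
3: hit
9: hit
5: miss, evict 1, frames [4, 3, 9, 5]
1: miss, evict 4, frames [3, 9, 5, 1]
5: hit
Page faults: 6.

6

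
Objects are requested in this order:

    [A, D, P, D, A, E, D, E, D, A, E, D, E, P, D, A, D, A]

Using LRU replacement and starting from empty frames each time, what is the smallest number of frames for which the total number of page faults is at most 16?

2

f=1: 18 faults
f=2: 12 faults
f=3: 6 faults
f=4: 4 faults
Smallest f with faults ≤ 16 is 2.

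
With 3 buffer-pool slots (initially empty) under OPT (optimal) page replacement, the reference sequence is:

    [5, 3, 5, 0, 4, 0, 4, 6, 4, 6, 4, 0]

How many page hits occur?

5: miss, frames (5)
3: miss, frames (5 3)
5: hit
0: miss, frames (5 3 0)
4: miss, evict 3, frames (5 0 4)
0: hit
4: hit
6: miss, evict 5, frames (0 4 6)
4: hit
6: hit
4: hit
0: hit
Hits: 7.

7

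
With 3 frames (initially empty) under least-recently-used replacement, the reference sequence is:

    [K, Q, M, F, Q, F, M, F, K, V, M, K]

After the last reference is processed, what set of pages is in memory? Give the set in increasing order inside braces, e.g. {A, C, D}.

{K, M, V}

K → fault, frames {K}
Q → fault, frames {K,Q}
M → fault, frames {K,Q,M}
F → fault, evict K, frames {Q,M,F}
Q → hit
F → hit
M → hit
F → hit
K → fault, evict Q, frames {M,F,K}
V → fault, evict M, frames {F,K,V}
M → fault, evict F, frames {K,V,M}
K → hit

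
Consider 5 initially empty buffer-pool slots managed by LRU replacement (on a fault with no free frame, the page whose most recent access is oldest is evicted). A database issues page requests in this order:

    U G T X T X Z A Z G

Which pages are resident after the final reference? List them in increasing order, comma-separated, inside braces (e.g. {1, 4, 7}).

U → fault, frames [U]
G → fault, frames [U, G]
T → fault, frames [U, G, T]
X → fault, frames [U, G, T, X]
T → hit
X → hit
Z → fault, frames [U, G, T, X, Z]
A → fault, evict U, frames [G, T, X, Z, A]
Z → hit
G → hit

{A, G, T, X, Z}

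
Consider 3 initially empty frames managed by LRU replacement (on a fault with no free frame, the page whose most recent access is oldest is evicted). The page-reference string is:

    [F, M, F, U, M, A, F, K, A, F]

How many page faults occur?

F: miss, frames (F)
M: miss, frames (F M)
F: hit
U: miss, frames (M F U)
M: hit
A: miss, evict F, frames (U M A)
F: miss, evict U, frames (M A F)
K: miss, evict M, frames (A F K)
A: hit
F: hit
Page faults: 6.

6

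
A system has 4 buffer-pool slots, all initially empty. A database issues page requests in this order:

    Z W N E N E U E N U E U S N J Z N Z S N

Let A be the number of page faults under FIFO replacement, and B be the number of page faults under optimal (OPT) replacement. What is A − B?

Under FIFO: F F F F . . F . . . . . F . F F F . . . → 9 faults.
Under OPT: F F F F . . F . . . . . F . F . . . . . → 7 faults.
A − B = 9 − 7 = 2.

2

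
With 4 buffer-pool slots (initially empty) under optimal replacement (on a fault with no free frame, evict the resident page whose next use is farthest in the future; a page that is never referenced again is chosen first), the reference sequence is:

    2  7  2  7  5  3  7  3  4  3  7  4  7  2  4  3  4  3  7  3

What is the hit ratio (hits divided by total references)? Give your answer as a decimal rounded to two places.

2 → fault, frames (2)
7 → fault, frames (2 7)
2 → hit
7 → hit
5 → fault, frames (2 7 5)
3 → fault, frames (2 7 5 3)
7 → hit
3 → hit
4 → fault, evict 5, frames (2 7 3 4)
3 → hit
7 → hit
4 → hit
7 → hit
2 → hit
4 → hit
3 → hit
4 → hit
3 → hit
7 → hit
3 → hit
Hits: 15 of 20 references → 15/20 = 0.7500.

0.75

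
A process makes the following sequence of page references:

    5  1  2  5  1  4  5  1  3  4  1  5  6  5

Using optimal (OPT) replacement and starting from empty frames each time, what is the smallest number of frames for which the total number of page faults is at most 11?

2

f=1: 14 faults
f=2: 10 faults
f=3: 7 faults
f=4: 6 faults
f=5: 6 faults
f=6: 6 faults
Smallest f with faults ≤ 11 is 2.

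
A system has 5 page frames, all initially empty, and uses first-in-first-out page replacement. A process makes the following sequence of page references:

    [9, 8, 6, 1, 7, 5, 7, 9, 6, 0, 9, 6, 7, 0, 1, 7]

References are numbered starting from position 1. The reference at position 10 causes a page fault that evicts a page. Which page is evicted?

6

pos 1: 9 → miss, frames [9]
pos 2: 8 → miss, frames [9, 8]
pos 3: 6 → miss, frames [9, 8, 6]
pos 4: 1 → miss, frames [9, 8, 6, 1]
pos 5: 7 → miss, frames [9, 8, 6, 1, 7]
pos 6: 5 → miss, evict 9, frames [8, 6, 1, 7, 5]
pos 7: 7 → hit
pos 8: 9 → miss, evict 8, frames [6, 1, 7, 5, 9]
pos 9: 6 → hit
pos 10: 0 → miss, evict 6, frames [1, 7, 5, 9, 0]
At position 10, page 6 is evicted.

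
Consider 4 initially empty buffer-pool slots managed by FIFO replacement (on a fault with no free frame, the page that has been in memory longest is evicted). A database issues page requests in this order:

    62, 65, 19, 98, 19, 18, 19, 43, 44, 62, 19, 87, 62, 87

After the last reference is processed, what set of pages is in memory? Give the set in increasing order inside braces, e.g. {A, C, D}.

{19, 44, 62, 87}

62 -> fault, frames [62]
65 -> fault, frames [62, 65]
19 -> fault, frames [62, 65, 19]
98 -> fault, frames [62, 65, 19, 98]
19 -> hit
18 -> fault, evict 62, frames [65, 19, 98, 18]
19 -> hit
43 -> fault, evict 65, frames [19, 98, 18, 43]
44 -> fault, evict 19, frames [98, 18, 43, 44]
62 -> fault, evict 98, frames [18, 43, 44, 62]
19 -> fault, evict 18, frames [43, 44, 62, 19]
87 -> fault, evict 43, frames [44, 62, 19, 87]
62 -> hit
87 -> hit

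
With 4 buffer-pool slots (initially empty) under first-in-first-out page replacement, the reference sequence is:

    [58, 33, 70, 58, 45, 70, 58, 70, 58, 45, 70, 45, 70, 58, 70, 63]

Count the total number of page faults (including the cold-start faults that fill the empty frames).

5

58 -> fault, frames [58]
33 -> fault, frames [58, 33]
70 -> fault, frames [58, 33, 70]
58 -> hit
45 -> fault, frames [58, 33, 70, 45]
70 -> hit
58 -> hit
70 -> hit
58 -> hit
45 -> hit
70 -> hit
45 -> hit
70 -> hit
58 -> hit
70 -> hit
63 -> fault, evict 58, frames [33, 70, 45, 63]
Page faults: 5.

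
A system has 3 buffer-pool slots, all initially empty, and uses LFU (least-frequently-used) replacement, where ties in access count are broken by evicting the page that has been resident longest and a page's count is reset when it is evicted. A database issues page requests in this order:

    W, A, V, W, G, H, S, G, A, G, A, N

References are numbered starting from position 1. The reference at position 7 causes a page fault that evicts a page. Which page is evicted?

pos 1: W -> fault, frames [W]
pos 2: A -> fault, frames [W, A]
pos 3: V -> fault, frames [W, A, V]
pos 4: W -> hit
pos 5: G -> fault, evict A, frames [W, V, G]
pos 6: H -> fault, evict V, frames [W, G, H]
pos 7: S -> fault, evict G, frames [W, H, S]
At position 7, page G is evicted.

G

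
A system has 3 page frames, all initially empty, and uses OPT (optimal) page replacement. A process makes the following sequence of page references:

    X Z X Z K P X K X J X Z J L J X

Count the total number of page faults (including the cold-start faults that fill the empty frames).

X → miss, frames [X]
Z → miss, frames [X, Z]
X → hit
Z → hit
K → miss, frames [X, Z, K]
P → miss, evict Z, frames [X, K, P]
X → hit
K → hit
X → hit
J → miss, evict P, frames [X, K, J]
X → hit
Z → miss, evict K, frames [X, J, Z]
J → hit
L → miss, evict Z, frames [X, J, L]
J → hit
X → hit
Page faults: 7.

7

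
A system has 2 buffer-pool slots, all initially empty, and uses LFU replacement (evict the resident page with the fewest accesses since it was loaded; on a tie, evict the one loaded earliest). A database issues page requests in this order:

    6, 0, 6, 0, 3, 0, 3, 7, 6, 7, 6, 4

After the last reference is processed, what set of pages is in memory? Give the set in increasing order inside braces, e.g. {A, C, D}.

{0, 4}

6 → miss, frames [6]
0 → miss, frames [6, 0]
6 → hit
0 → hit
3 → miss, evict 6, frames [0, 3]
0 → hit
3 → hit
7 → miss, evict 3, frames [0, 7]
6 → miss, evict 7, frames [0, 6]
7 → miss, evict 6, frames [0, 7]
6 → miss, evict 7, frames [0, 6]
4 → miss, evict 6, frames [0, 4]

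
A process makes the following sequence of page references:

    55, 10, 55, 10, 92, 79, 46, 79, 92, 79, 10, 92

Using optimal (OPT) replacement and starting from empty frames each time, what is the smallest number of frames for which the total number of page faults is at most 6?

f=1: 12 faults
f=2: 7 faults
f=3: 6 faults
f=4: 5 faults
f=5: 5 faults
Smallest f with faults ≤ 6 is 3.

3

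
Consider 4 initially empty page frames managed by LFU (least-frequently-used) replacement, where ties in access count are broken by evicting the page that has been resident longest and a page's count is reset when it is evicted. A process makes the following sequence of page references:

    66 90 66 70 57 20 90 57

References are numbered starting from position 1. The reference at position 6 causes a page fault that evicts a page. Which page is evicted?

90

pos 1: 66 → fault, frames (66)
pos 2: 90 → fault, frames (66 90)
pos 3: 66 → hit
pos 4: 70 → fault, frames (66 90 70)
pos 5: 57 → fault, frames (66 90 70 57)
pos 6: 20 → fault, evict 90, frames (66 70 57 20)
At position 6, page 90 is evicted.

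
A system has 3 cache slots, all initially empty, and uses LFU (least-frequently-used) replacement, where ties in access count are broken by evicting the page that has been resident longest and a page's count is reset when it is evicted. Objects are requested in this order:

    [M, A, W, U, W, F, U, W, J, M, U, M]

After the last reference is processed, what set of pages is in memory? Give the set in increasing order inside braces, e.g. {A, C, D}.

M → fault, frames (M)
A → fault, frames (M A)
W → fault, frames (M A W)
U → fault, evict M, frames (A W U)
W → hit
F → fault, evict A, frames (W U F)
U → hit
W → hit
J → fault, evict F, frames (W U J)
M → fault, evict J, frames (W U M)
U → hit
M → hit

{M, U, W}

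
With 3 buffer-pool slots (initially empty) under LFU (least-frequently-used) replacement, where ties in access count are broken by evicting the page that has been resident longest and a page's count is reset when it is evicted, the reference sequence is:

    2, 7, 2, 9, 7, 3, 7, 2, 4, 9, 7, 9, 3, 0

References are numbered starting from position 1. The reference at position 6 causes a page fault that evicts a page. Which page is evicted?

9

pos 1: 2: fault, frames [2]
pos 2: 7: fault, frames [2, 7]
pos 3: 2: hit
pos 4: 9: fault, frames [2, 7, 9]
pos 5: 7: hit
pos 6: 3: fault, evict 9, frames [2, 7, 3]
At position 6, page 9 is evicted.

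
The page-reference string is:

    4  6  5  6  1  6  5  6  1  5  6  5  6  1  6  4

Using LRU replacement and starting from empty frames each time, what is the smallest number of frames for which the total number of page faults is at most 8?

3

f=1: 16 faults
f=2: 10 faults
f=3: 5 faults
f=4: 4 faults
Smallest f with faults ≤ 8 is 3.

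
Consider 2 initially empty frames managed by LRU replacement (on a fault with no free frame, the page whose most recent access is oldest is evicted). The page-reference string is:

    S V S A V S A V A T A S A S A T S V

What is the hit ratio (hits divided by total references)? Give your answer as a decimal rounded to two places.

0.33

S → fault, frames (S)
V → fault, frames (S V)
S → hit
A → fault, evict V, frames (S A)
V → fault, evict S, frames (A V)
S → fault, evict A, frames (V S)
A → fault, evict V, frames (S A)
V → fault, evict S, frames (A V)
A → hit
T → fault, evict V, frames (A T)
A → hit
S → fault, evict T, frames (A S)
A → hit
S → hit
A → hit
T → fault, evict S, frames (A T)
S → fault, evict A, frames (T S)
V → fault, evict T, frames (S V)
Hits: 6 of 18 references → 6/18 = 0.3333.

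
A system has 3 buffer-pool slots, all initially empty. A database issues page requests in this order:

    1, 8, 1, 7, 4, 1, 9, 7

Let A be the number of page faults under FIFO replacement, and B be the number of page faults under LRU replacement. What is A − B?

1

Under FIFO: F F . F F F F F → 7 faults.
Under LRU: F F . F F . F F → 6 faults.
A − B = 7 − 6 = 1.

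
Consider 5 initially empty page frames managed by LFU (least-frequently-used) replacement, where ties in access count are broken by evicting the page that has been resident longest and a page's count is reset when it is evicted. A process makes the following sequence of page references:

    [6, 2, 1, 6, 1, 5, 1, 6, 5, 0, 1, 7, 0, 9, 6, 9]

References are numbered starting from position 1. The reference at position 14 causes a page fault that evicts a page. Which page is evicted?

pos 1: 6: miss, frames {6}
pos 2: 2: miss, frames {6,2}
pos 3: 1: miss, frames {6,2,1}
pos 4: 6: hit
pos 5: 1: hit
pos 6: 5: miss, frames {6,2,1,5}
pos 7: 1: hit
pos 8: 6: hit
pos 9: 5: hit
pos 10: 0: miss, frames {6,2,1,5,0}
pos 11: 1: hit
pos 12: 7: miss, evict 2, frames {6,1,5,0,7}
pos 13: 0: hit
pos 14: 9: miss, evict 7, frames {6,1,5,0,9}
At position 14, page 7 is evicted.

7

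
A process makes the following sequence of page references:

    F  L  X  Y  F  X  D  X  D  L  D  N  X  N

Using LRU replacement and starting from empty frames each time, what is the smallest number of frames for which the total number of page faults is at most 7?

f=1: 14 faults
f=2: 10 faults
f=3: 9 faults
f=4: 7 faults
f=5: 6 faults
f=6: 6 faults
Smallest f with faults ≤ 7 is 4.

4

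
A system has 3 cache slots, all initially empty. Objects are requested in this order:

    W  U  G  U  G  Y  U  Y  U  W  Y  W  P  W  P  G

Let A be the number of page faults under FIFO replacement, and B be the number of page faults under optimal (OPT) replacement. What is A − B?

Under FIFO: F F F . . F . . . F . . F . . F → 7 faults.
Under OPT: F F F . . F . . . . . . F . . F → 6 faults.
A − B = 7 − 6 = 1.

1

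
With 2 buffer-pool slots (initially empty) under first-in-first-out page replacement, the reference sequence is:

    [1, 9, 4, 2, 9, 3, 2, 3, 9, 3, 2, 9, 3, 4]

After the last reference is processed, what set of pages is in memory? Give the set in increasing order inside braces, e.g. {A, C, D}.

{3, 4}

1 → miss, frames (1)
9 → miss, frames (1 9)
4 → miss, evict 1, frames (9 4)
2 → miss, evict 9, frames (4 2)
9 → miss, evict 4, frames (2 9)
3 → miss, evict 2, frames (9 3)
2 → miss, evict 9, frames (3 2)
3 → hit
9 → miss, evict 3, frames (2 9)
3 → miss, evict 2, frames (9 3)
2 → miss, evict 9, frames (3 2)
9 → miss, evict 3, frames (2 9)
3 → miss, evict 2, frames (9 3)
4 → miss, evict 9, frames (3 4)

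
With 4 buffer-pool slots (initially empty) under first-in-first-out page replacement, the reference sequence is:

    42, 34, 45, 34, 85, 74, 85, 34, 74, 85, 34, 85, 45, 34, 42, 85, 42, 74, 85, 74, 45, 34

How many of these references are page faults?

7

42: miss, frames [42]
34: miss, frames [42, 34]
45: miss, frames [42, 34, 45]
34: hit
85: miss, frames [42, 34, 45, 85]
74: miss, evict 42, frames [34, 45, 85, 74]
85: hit
34: hit
74: hit
85: hit
34: hit
85: hit
45: hit
34: hit
42: miss, evict 34, frames [45, 85, 74, 42]
85: hit
42: hit
74: hit
85: hit
74: hit
45: hit
34: miss, evict 45, frames [85, 74, 42, 34]
Page faults: 7.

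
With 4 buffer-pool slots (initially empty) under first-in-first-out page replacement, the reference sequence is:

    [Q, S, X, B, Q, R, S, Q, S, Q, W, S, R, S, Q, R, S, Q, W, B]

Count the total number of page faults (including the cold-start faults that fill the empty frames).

9

Q -> miss, frames [Q]
S -> miss, frames [Q, S]
X -> miss, frames [Q, S, X]
B -> miss, frames [Q, S, X, B]
Q -> hit
R -> miss, evict Q, frames [S, X, B, R]
S -> hit
Q -> miss, evict S, frames [X, B, R, Q]
S -> miss, evict X, frames [B, R, Q, S]
Q -> hit
W -> miss, evict B, frames [R, Q, S, W]
S -> hit
R -> hit
S -> hit
Q -> hit
R -> hit
S -> hit
Q -> hit
W -> hit
B -> miss, evict R, frames [Q, S, W, B]
Page faults: 9.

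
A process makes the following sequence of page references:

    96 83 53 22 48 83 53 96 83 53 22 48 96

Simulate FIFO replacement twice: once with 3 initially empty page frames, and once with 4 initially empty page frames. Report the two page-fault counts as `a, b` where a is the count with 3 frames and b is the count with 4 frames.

10, 11

3 frames: F F F F F F F F . . F F . → 10 faults.
4 frames: F F F F F . . F F F F F F → 11 faults.
11 > 10: adding a frame increased faults — Belady's anomaly.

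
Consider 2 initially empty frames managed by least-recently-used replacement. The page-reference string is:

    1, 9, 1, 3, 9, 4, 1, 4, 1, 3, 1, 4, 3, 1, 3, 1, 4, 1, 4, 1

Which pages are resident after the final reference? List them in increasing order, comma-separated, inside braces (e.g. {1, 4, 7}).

{1, 4}

1 -> fault, frames {1}
9 -> fault, frames {1,9}
1 -> hit
3 -> fault, evict 9, frames {1,3}
9 -> fault, evict 1, frames {3,9}
4 -> fault, evict 3, frames {9,4}
1 -> fault, evict 9, frames {4,1}
4 -> hit
1 -> hit
3 -> fault, evict 4, frames {1,3}
1 -> hit
4 -> fault, evict 3, frames {1,4}
3 -> fault, evict 1, frames {4,3}
1 -> fault, evict 4, frames {3,1}
3 -> hit
1 -> hit
4 -> fault, evict 3, frames {1,4}
1 -> hit
4 -> hit
1 -> hit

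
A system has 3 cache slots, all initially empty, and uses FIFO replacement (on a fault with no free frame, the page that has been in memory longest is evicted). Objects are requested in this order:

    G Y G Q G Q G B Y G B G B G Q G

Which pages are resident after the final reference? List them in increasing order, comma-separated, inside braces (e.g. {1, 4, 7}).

G: fault, frames {G}
Y: fault, frames {G,Y}
G: hit
Q: fault, frames {G,Y,Q}
G: hit
Q: hit
G: hit
B: fault, evict G, frames {Y,Q,B}
Y: hit
G: fault, evict Y, frames {Q,B,G}
B: hit
G: hit
B: hit
G: hit
Q: hit
G: hit

{B, G, Q}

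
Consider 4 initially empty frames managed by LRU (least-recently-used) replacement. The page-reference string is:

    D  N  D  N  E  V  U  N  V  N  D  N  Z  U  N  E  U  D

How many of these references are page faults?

D → fault, frames [D]
N → fault, frames [D, N]
D → hit
N → hit
E → fault, frames [D, N, E]
V → fault, frames [D, N, E, V]
U → fault, evict D, frames [N, E, V, U]
N → hit
V → hit
N → hit
D → fault, evict E, frames [U, V, N, D]
N → hit
Z → fault, evict U, frames [V, D, N, Z]
U → fault, evict V, frames [D, N, Z, U]
N → hit
E → fault, evict D, frames [Z, U, N, E]
U → hit
D → fault, evict Z, frames [N, E, U, D]
Page faults: 10.

10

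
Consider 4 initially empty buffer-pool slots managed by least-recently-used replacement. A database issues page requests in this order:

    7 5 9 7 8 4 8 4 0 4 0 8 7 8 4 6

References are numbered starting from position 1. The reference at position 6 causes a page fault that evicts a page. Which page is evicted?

5

pos 1: 7 -> miss, frames [7]
pos 2: 5 -> miss, frames [7, 5]
pos 3: 9 -> miss, frames [7, 5, 9]
pos 4: 7 -> hit
pos 5: 8 -> miss, frames [5, 9, 7, 8]
pos 6: 4 -> miss, evict 5, frames [9, 7, 8, 4]
At position 6, page 5 is evicted.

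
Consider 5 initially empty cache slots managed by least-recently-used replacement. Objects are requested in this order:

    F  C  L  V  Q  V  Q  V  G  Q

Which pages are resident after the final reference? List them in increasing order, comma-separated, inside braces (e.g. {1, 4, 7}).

{C, G, L, Q, V}

F -> fault, frames (F)
C -> fault, frames (F C)
L -> fault, frames (F C L)
V -> fault, frames (F C L V)
Q -> fault, frames (F C L V Q)
V -> hit
Q -> hit
V -> hit
G -> fault, evict F, frames (C L Q V G)
Q -> hit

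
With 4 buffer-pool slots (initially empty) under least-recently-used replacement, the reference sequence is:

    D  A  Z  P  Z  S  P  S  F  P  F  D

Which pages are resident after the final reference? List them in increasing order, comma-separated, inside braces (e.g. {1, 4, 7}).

D -> miss, frames [D]
A -> miss, frames [D, A]
Z -> miss, frames [D, A, Z]
P -> miss, frames [D, A, Z, P]
Z -> hit
S -> miss, evict D, frames [A, P, Z, S]
P -> hit
S -> hit
F -> miss, evict A, frames [Z, P, S, F]
P -> hit
F -> hit
D -> miss, evict Z, frames [S, P, F, D]

{D, F, P, S}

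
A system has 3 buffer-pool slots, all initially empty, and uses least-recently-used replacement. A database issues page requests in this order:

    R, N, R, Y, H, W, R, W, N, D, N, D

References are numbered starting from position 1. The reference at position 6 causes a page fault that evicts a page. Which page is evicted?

R

pos 1: R: fault, frames [R]
pos 2: N: fault, frames [R, N]
pos 3: R: hit
pos 4: Y: fault, frames [N, R, Y]
pos 5: H: fault, evict N, frames [R, Y, H]
pos 6: W: fault, evict R, frames [Y, H, W]
At position 6, page R is evicted.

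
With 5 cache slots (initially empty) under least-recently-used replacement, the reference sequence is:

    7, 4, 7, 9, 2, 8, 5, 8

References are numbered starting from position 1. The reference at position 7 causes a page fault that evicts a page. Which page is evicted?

pos 1: 7: miss, frames [7]
pos 2: 4: miss, frames [7, 4]
pos 3: 7: hit
pos 4: 9: miss, frames [4, 7, 9]
pos 5: 2: miss, frames [4, 7, 9, 2]
pos 6: 8: miss, frames [4, 7, 9, 2, 8]
pos 7: 5: miss, evict 4, frames [7, 9, 2, 8, 5]
At position 7, page 4 is evicted.

4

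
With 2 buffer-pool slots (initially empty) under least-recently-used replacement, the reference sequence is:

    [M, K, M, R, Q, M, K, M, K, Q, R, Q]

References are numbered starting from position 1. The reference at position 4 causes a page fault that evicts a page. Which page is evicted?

pos 1: M -> miss, frames (M)
pos 2: K -> miss, frames (M K)
pos 3: M -> hit
pos 4: R -> miss, evict K, frames (M R)
At position 4, page K is evicted.

K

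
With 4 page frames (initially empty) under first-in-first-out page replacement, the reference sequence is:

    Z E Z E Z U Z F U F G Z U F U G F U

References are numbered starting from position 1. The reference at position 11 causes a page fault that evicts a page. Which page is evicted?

pos 1: Z → miss, frames {Z}
pos 2: E → miss, frames {Z,E}
pos 3: Z → hit
pos 4: E → hit
pos 5: Z → hit
pos 6: U → miss, frames {Z,E,U}
pos 7: Z → hit
pos 8: F → miss, frames {Z,E,U,F}
pos 9: U → hit
pos 10: F → hit
pos 11: G → miss, evict Z, frames {E,U,F,G}
At position 11, page Z is evicted.

Z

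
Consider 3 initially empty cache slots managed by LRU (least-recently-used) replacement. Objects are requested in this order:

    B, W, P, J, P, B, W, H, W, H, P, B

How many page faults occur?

B -> miss, frames {B}
W -> miss, frames {B,W}
P -> miss, frames {B,W,P}
J -> miss, evict B, frames {W,P,J}
P -> hit
B -> miss, evict W, frames {J,P,B}
W -> miss, evict J, frames {P,B,W}
H -> miss, evict P, frames {B,W,H}
W -> hit
H -> hit
P -> miss, evict B, frames {W,H,P}
B -> miss, evict W, frames {H,P,B}
Page faults: 9.

9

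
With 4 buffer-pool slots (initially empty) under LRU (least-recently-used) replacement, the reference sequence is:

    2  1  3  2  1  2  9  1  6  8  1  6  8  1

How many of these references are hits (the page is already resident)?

8

2: miss, frames {2}
1: miss, frames {2,1}
3: miss, frames {2,1,3}
2: hit
1: hit
2: hit
9: miss, frames {3,1,2,9}
1: hit
6: miss, evict 3, frames {2,9,1,6}
8: miss, evict 2, frames {9,1,6,8}
1: hit
6: hit
8: hit
1: hit
Hits: 8.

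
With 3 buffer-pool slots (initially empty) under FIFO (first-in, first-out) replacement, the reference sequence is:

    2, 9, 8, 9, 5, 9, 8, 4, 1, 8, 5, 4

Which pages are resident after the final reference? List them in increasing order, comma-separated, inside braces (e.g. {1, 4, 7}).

2 -> miss, frames [2]
9 -> miss, frames [2, 9]
8 -> miss, frames [2, 9, 8]
9 -> hit
5 -> miss, evict 2, frames [9, 8, 5]
9 -> hit
8 -> hit
4 -> miss, evict 9, frames [8, 5, 4]
1 -> miss, evict 8, frames [5, 4, 1]
8 -> miss, evict 5, frames [4, 1, 8]
5 -> miss, evict 4, frames [1, 8, 5]
4 -> miss, evict 1, frames [8, 5, 4]

{4, 5, 8}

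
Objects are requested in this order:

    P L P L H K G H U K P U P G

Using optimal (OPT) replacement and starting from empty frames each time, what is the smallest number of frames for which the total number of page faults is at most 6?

4

f=1: 14 faults
f=2: 9 faults
f=3: 7 faults
f=4: 6 faults
f=5: 6 faults
f=6: 6 faults
Smallest f with faults ≤ 6 is 4.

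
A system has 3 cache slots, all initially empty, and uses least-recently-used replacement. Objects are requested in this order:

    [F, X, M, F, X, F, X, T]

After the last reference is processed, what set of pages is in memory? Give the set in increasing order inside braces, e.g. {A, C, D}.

{F, T, X}

F → miss, frames {F}
X → miss, frames {F,X}
M → miss, frames {F,X,M}
F → hit
X → hit
F → hit
X → hit
T → miss, evict M, frames {F,X,T}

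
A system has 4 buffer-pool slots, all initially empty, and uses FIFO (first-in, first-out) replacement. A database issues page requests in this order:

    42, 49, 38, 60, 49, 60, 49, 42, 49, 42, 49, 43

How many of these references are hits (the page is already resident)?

42 -> fault, frames (42)
49 -> fault, frames (42 49)
38 -> fault, frames (42 49 38)
60 -> fault, frames (42 49 38 60)
49 -> hit
60 -> hit
49 -> hit
42 -> hit
49 -> hit
42 -> hit
49 -> hit
43 -> fault, evict 42, frames (49 38 60 43)
Hits: 7.

7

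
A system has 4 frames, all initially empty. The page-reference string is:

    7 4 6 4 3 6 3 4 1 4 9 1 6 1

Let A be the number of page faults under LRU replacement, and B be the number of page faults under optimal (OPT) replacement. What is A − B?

Under LRU: F F F . F . . . F . F . F . → 7 faults.
Under OPT: F F F . F . . . F . F . . . → 6 faults.
A − B = 7 − 6 = 1.

1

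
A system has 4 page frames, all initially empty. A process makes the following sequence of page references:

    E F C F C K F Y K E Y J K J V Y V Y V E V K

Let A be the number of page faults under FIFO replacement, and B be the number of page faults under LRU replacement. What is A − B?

-1

Under FIFO: F F F . . F . F . F . F . . F . . . . . . F → 9 faults.
Under LRU: F F F . . F . F . F . F . . F . . . . F . F → 10 faults.
A − B = 9 − 10 = -1.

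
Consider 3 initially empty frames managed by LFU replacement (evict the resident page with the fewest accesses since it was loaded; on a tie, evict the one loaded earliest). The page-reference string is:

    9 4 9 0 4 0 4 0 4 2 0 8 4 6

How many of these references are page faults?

9 -> fault, frames {9}
4 -> fault, frames {9,4}
9 -> hit
0 -> fault, frames {9,4,0}
4 -> hit
0 -> hit
4 -> hit
0 -> hit
4 -> hit
2 -> fault, evict 9, frames {4,0,2}
0 -> hit
8 -> fault, evict 2, frames {4,0,8}
4 -> hit
6 -> fault, evict 8, frames {4,0,6}
Page faults: 6.

6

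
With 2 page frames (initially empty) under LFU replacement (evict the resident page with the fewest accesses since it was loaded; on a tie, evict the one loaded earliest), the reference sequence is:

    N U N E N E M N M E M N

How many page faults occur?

N: miss, frames {N}
U: miss, frames {N,U}
N: hit
E: miss, evict U, frames {N,E}
N: hit
E: hit
M: miss, evict E, frames {N,M}
N: hit
M: hit
E: miss, evict M, frames {N,E}
M: miss, evict E, frames {N,M}
N: hit
Page faults: 6.

6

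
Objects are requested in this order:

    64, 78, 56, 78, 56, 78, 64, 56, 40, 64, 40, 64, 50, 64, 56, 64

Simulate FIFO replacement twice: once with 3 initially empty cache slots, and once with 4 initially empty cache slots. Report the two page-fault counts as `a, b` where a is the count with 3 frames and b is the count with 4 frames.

3 frames: F F F . . . . . F F . . F . F . → 7 faults.
4 frames: F F F . . . . . F . . . F F . . → 6 faults.
6 < 7: adding a frame reduced faults, as is typical.

7, 6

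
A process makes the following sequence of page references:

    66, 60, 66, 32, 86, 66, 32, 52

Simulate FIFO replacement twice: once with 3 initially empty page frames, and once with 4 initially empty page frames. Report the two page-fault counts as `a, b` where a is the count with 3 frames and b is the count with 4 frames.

3 frames: F F . F F F . F → 6 faults.
4 frames: F F . F F . . F → 5 faults.
5 < 6: adding a frame reduced faults, as is typical.

6, 5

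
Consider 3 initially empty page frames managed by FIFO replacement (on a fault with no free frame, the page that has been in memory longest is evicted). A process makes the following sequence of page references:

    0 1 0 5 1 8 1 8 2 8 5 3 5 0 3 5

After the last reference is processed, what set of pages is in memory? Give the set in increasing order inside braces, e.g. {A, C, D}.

0: miss, frames [0]
1: miss, frames [0, 1]
0: hit
5: miss, frames [0, 1, 5]
1: hit
8: miss, evict 0, frames [1, 5, 8]
1: hit
8: hit
2: miss, evict 1, frames [5, 8, 2]
8: hit
5: hit
3: miss, evict 5, frames [8, 2, 3]
5: miss, evict 8, frames [2, 3, 5]
0: miss, evict 2, frames [3, 5, 0]
3: hit
5: hit

{0, 3, 5}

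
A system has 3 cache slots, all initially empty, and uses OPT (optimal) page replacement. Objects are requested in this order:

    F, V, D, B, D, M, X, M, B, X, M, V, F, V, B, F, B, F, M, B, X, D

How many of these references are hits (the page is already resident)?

F → miss, frames [F]
V → miss, frames [F, V]
D → miss, frames [F, V, D]
B → miss, evict F, frames [V, D, B]
D → hit
M → miss, evict D, frames [V, B, M]
X → miss, evict V, frames [B, M, X]
M → hit
B → hit
X → hit
M → hit
V → miss, evict X, frames [B, M, V]
F → miss, evict M, frames [B, V, F]
V → hit
B → hit
F → hit
B → hit
F → hit
M → miss, evict F, frames [B, V, M]
B → hit
X → miss, evict M, frames [B, V, X]
D → miss, evict X, frames [B, V, D]
Hits: 11.

11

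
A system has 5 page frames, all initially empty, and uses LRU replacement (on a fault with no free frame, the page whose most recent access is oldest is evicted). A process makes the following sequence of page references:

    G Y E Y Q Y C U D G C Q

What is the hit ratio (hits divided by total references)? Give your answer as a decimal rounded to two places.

0.25

G → miss, frames [G]
Y → miss, frames [G, Y]
E → miss, frames [G, Y, E]
Y → hit
Q → miss, frames [G, E, Y, Q]
Y → hit
C → miss, frames [G, E, Q, Y, C]
U → miss, evict G, frames [E, Q, Y, C, U]
D → miss, evict E, frames [Q, Y, C, U, D]
G → miss, evict Q, frames [Y, C, U, D, G]
C → hit
Q → miss, evict Y, frames [U, D, G, C, Q]
Hits: 3 of 12 references → 3/12 = 0.2500.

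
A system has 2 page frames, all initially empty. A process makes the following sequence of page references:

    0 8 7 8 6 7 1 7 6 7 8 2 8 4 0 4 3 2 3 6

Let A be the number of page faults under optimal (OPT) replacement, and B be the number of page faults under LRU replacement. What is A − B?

-1

Under OPT: F F F . F . F . F . F F . F F . F F . F → 13 faults.
Under LRU: F F F . F F F . F . F F . F F . F F . F → 14 faults.
A − B = 13 − 14 = -1.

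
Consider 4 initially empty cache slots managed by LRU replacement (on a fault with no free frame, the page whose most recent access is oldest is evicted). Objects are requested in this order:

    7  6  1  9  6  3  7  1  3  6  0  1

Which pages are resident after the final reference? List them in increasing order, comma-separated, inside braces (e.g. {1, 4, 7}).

{0, 1, 3, 6}

7 -> miss, frames (7)
6 -> miss, frames (7 6)
1 -> miss, frames (7 6 1)
9 -> miss, frames (7 6 1 9)
6 -> hit
3 -> miss, evict 7, frames (1 9 6 3)
7 -> miss, evict 1, frames (9 6 3 7)
1 -> miss, evict 9, frames (6 3 7 1)
3 -> hit
6 -> hit
0 -> miss, evict 7, frames (1 3 6 0)
1 -> hit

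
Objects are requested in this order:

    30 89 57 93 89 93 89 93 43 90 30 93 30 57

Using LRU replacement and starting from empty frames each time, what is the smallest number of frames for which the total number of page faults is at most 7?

6

f=1: 14 faults
f=2: 10 faults
f=3: 9 faults
f=4: 8 faults
f=5: 8 faults
f=6: 6 faults
Smallest f with faults ≤ 7 is 6.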